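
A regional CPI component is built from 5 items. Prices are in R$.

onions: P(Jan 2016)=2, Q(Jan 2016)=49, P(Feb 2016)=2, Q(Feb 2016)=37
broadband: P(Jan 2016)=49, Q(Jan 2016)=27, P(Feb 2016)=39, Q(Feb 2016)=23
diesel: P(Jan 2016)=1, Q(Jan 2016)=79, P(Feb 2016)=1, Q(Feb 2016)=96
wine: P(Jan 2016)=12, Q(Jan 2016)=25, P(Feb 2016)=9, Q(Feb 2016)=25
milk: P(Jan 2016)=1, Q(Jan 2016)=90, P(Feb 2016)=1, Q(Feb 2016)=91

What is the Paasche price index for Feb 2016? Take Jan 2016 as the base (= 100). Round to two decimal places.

Paasche price index uses current-period quantities as weights.
ΣP(Feb 2016)·Q(Feb 2016) = 2×37 + 39×23 + 1×96 + 9×25 + 1×91 = 74 + 897 + 96 + 225 + 91 = 1383
ΣP(Jan 2016)·Q(Feb 2016) = 2×37 + 49×23 + 1×96 + 12×25 + 1×91 = 74 + 1127 + 96 + 300 + 91 = 1688
Index = 1383 / 1688 × 100 = 81.9313

81.93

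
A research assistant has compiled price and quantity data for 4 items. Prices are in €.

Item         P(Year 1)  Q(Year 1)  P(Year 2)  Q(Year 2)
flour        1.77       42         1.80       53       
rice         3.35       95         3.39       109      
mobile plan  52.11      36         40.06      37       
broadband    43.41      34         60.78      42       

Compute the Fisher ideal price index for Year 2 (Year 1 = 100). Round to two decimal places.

Laspeyres component (base-period weights):
ΣP(Year 2)Q(Year 1) = 1.80×42 + 3.39×95 + 40.06×36 + 60.78×34 = 75.6 + 322.05 + 1442.16 + 2066.52 = 3906.33
ΣP(Year 1)Q(Year 1) = 1.77×42 + 3.35×95 + 52.11×36 + 43.41×34 = 74.34 + 318.25 + 1875.96 + 1475.94 = 3744.49
L = 3906.33 / 3744.49 × 100 = 104.3221
Paasche component (current-period weights):
ΣP(Year 2)Q(Year 2) = 1.80×53 + 3.39×109 + 40.06×37 + 60.78×42 = 95.4 + 369.51 + 1482.22 + 2552.76 = 4499.89
ΣP(Year 1)Q(Year 2) = 1.77×53 + 3.35×109 + 52.11×37 + 43.41×42 = 93.81 + 365.15 + 1928.07 + 1823.22 = 4210.25
P = 4499.89 / 4210.25 × 100 = 106.8794
Fisher = √(L × P) = √(104.3221 × 106.8794) = 105.5930

105.59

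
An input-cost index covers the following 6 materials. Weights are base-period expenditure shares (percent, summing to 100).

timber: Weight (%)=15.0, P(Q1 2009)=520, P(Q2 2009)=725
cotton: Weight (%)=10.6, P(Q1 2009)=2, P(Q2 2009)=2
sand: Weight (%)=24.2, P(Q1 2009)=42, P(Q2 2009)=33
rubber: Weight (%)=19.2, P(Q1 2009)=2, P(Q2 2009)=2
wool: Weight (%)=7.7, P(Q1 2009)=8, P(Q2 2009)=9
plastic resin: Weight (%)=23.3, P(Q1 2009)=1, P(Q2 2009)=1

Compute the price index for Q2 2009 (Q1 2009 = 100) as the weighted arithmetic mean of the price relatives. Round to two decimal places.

101.69

timber: 15.0 × (725/520) = 15.0 × 1.394231 = 20.9135
cotton: 10.6 × (2/2) = 10.6 × 1.000000 = 10.6000
sand: 24.2 × (33/42) = 24.2 × 0.785714 = 19.0143
rubber: 19.2 × (2/2) = 19.2 × 1.000000 = 19.2000
wool: 7.7 × (9/8) = 7.7 × 1.125000 = 8.6625
plastic resin: 23.3 × (1/1) = 23.3 × 1.000000 = 23.3000
Index = Σ wᵢ·(p₁ᵢ/p₀ᵢ) = 20.9135 + 10.6000 + 19.0143 + 19.2000 + 8.6625 + 23.3000 = 101.6902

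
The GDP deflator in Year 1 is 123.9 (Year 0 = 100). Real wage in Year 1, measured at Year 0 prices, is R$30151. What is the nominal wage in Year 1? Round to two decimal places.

Nominal = Real × (Index/100) = 30151 × (123.9/100)
        = 30151 × 1.239 = 37357.0890

37357.09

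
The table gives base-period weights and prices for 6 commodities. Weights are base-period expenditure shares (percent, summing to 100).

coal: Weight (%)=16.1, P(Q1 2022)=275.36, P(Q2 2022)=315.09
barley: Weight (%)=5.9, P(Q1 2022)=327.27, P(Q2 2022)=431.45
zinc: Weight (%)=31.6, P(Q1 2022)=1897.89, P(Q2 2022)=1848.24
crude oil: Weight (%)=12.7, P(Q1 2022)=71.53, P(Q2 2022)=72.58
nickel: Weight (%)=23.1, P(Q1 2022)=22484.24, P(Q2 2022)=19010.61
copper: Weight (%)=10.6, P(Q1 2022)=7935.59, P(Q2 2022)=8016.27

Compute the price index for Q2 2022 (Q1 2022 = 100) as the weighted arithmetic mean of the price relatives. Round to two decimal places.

100.10

coal: 16.1 × (315.09/275.36) = 16.1 × 1.144284 = 18.4230
barley: 5.9 × (431.45/327.27) = 5.9 × 1.318330 = 7.7781
zinc: 31.6 × (1848.24/1897.89) = 31.6 × 0.973839 = 30.7733
crude oil: 12.7 × (72.58/71.53) = 12.7 × 1.014679 = 12.8864
nickel: 23.1 × (19010.61/22484.24) = 23.1 × 0.845508 = 19.5312
copper: 10.6 × (8016.27/7935.59) = 10.6 × 1.010167 = 10.7078
Index = Σ wᵢ·(p₁ᵢ/p₀ᵢ) = 18.4230 + 7.7781 + 30.7733 + 12.8864 + 19.5312 + 10.7078 = 100.0999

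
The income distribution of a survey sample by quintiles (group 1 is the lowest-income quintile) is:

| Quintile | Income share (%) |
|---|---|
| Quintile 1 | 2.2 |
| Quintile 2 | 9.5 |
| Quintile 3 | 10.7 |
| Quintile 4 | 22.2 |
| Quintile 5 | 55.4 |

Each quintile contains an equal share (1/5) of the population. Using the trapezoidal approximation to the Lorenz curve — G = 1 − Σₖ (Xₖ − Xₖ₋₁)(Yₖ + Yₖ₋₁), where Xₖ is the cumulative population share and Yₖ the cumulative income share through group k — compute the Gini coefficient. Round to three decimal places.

Cumulative income shares Yₖ: 0.0220, 0.1170, 0.2240, 0.4460, 1.0000
Σ (Xₖ−Xₖ₋₁)(Yₖ+Yₖ₋₁) = (1/5)(0.0220+0.0000) + (1/5)(0.1170+0.0220) + (1/5)(0.2240+0.1170) + (1/5)(0.4460+0.2240) + (1/5)(1.0000+0.4460)
  = 0.0044 + 0.0278 + 0.0682 + 0.1340 + 0.2892 = 0.5236
G = 1 − 0.5236 = 0.4764

0.476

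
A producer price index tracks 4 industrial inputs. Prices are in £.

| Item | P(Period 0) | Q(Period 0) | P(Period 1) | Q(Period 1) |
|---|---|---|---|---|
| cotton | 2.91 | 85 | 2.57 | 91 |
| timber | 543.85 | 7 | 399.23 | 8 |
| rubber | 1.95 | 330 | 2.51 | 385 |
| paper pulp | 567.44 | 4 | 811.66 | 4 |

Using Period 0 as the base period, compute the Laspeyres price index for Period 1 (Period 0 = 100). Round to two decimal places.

Laspeyres price index uses base-period quantities as weights.
ΣP(Period 1)·Q(Period 0) = 2.57×85 + 399.23×7 + 2.51×330 + 811.66×4 = 218.45 + 2794.61 + 828.3 + 3246.64 = 7088
ΣP(Period 0)·Q(Period 0) = 2.91×85 + 543.85×7 + 1.95×330 + 567.44×4 = 247.35 + 3806.95 + 643.5 + 2269.76 = 6967.56
Index = 7088 / 6967.56 × 100 = 101.7286

101.73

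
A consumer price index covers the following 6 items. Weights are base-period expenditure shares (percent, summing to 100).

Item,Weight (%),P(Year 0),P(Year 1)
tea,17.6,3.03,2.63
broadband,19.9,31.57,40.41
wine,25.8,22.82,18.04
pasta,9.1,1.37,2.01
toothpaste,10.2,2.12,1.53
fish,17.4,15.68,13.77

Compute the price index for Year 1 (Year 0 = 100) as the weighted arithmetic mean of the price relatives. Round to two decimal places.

tea: 17.6 × (2.63/3.03) = 17.6 × 0.867987 = 15.2766
broadband: 19.9 × (40.41/31.57) = 19.9 × 1.280013 = 25.4723
wine: 25.8 × (18.04/22.82) = 25.8 × 0.790535 = 20.3958
pasta: 9.1 × (2.01/1.37) = 9.1 × 1.467153 = 13.3511
toothpaste: 10.2 × (1.53/2.12) = 10.2 × 0.721698 = 7.3613
fish: 17.4 × (13.77/15.68) = 17.4 × 0.878189 = 15.2805
Index = Σ wᵢ·(p₁ᵢ/p₀ᵢ) = 15.2766 + 25.4723 + 20.3958 + 13.3511 + 7.3613 + 15.2805 = 97.1375

97.14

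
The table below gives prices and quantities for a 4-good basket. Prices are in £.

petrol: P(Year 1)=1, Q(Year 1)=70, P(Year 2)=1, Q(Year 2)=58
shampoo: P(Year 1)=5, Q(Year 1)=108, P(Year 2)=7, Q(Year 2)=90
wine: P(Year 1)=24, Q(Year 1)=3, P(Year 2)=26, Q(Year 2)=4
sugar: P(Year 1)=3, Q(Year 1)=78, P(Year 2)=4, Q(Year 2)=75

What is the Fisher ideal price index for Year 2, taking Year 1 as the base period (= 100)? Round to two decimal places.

Laspeyres component (base-period weights):
ΣP(Year 2)Q(Year 1) = 1×70 + 7×108 + 26×3 + 4×78 = 70 + 756 + 78 + 312 = 1216
ΣP(Year 1)Q(Year 1) = 1×70 + 5×108 + 24×3 + 3×78 = 70 + 540 + 72 + 234 = 916
L = 1216 / 916 × 100 = 132.7511
Paasche component (current-period weights):
ΣP(Year 2)Q(Year 2) = 1×58 + 7×90 + 26×4 + 4×75 = 58 + 630 + 104 + 300 = 1092
ΣP(Year 1)Q(Year 2) = 1×58 + 5×90 + 24×4 + 3×75 = 58 + 450 + 96 + 225 = 829
P = 1092 / 829 × 100 = 131.7250
Fisher = √(L × P) = √(132.7511 × 131.7250) = 132.2370

132.24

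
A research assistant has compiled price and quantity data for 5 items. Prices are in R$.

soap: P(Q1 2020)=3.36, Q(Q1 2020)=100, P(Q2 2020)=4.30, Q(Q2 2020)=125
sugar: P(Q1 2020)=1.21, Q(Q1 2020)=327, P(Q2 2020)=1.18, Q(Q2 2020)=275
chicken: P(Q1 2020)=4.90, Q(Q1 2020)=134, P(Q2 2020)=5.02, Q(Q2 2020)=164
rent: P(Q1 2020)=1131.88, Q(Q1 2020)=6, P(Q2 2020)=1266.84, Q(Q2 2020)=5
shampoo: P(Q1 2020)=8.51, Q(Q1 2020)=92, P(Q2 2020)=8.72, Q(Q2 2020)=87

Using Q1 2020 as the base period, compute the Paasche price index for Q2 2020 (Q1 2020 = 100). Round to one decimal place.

Paasche price index uses current-period quantities as weights.
ΣP(Q2 2020)·Q(Q2 2020) = 4.30×125 + 1.18×275 + 5.02×164 + 1266.84×5 + 8.72×87 = 537.5 + 324.5 + 823.28 + 6334.2 + 758.64 = 8778.12
ΣP(Q1 2020)·Q(Q2 2020) = 3.36×125 + 1.21×275 + 4.90×164 + 1131.88×5 + 8.51×87 = 420 + 332.75 + 803.6 + 5659.4 + 740.37 = 7956.12
Index = 8778.12 / 7956.12 × 100 = 110.3317

110.3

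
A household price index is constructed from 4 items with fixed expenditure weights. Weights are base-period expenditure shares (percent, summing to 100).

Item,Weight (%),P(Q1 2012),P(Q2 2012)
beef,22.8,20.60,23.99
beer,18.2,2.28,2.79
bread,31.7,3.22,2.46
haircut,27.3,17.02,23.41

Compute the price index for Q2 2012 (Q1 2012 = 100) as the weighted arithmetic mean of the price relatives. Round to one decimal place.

beef: 22.8 × (23.99/20.60) = 22.8 × 1.164563 = 26.5520
beer: 18.2 × (2.79/2.28) = 18.2 × 1.223684 = 22.2711
bread: 31.7 × (2.46/3.22) = 31.7 × 0.763975 = 24.2180
haircut: 27.3 × (23.41/17.02) = 27.3 × 1.375441 = 37.5495
Index = Σ wᵢ·(p₁ᵢ/p₀ᵢ) = 26.5520 + 22.2711 + 24.2180 + 37.5495 = 110.5906

110.6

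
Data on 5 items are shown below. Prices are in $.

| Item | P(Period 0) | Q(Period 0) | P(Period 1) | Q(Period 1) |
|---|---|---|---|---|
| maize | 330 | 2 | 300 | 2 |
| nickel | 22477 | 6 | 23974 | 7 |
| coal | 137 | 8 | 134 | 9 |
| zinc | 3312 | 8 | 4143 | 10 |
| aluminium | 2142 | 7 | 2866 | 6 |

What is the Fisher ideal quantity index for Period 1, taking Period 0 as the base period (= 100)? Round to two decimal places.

115.04

Laspeyres component (base-period weights):
ΣP(Period 0)Q(Period 1) = 330×2 + 22477×7 + 137×9 + 3312×10 + 2142×6 = 660 + 157339 + 1233 + 33120 + 12852 = 205204
ΣP(Period 0)Q(Period 0) = 330×2 + 22477×6 + 137×8 + 3312×8 + 2142×7 = 660 + 134862 + 1096 + 26496 + 14994 = 178108
L = 205204 / 178108 × 100 = 115.2132
Paasche component (current-period weights):
ΣP(Period 1)Q(Period 1) = 300×2 + 23974×7 + 134×9 + 4143×10 + 2866×6 = 600 + 167818 + 1206 + 41430 + 17196 = 228250
ΣP(Period 1)Q(Period 0) = 300×2 + 23974×6 + 134×8 + 4143×8 + 2866×7 = 600 + 143844 + 1072 + 33144 + 20062 = 198722
P = 228250 / 198722 × 100 = 114.8589
Fisher = √(L × P) = √(115.2132 × 114.8589) = 115.0360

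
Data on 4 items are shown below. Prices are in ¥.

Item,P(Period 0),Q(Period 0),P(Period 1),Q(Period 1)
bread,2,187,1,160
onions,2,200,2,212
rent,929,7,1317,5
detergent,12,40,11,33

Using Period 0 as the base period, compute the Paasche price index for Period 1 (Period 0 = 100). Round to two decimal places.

130.20

Paasche price index uses current-period quantities as weights.
ΣP(Period 1)·Q(Period 1) = 1×160 + 2×212 + 1317×5 + 11×33 = 160 + 424 + 6585 + 363 = 7532
ΣP(Period 0)·Q(Period 1) = 2×160 + 2×212 + 929×5 + 12×33 = 320 + 424 + 4645 + 396 = 5785
Index = 7532 / 5785 × 100 = 130.1988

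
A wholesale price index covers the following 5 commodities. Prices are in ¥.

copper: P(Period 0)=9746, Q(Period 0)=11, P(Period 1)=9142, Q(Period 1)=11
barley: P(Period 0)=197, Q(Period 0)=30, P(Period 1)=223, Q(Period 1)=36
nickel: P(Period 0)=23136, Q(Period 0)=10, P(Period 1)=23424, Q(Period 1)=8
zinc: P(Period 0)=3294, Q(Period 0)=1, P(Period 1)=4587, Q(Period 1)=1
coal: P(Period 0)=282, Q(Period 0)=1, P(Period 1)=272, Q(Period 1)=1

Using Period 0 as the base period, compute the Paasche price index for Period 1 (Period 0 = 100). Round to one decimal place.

Paasche price index uses current-period quantities as weights.
ΣP(Period 1)·Q(Period 1) = 9142×11 + 223×36 + 23424×8 + 4587×1 + 272×1 = 100562 + 8028 + 187392 + 4587 + 272 = 300841
ΣP(Period 0)·Q(Period 1) = 9746×11 + 197×36 + 23136×8 + 3294×1 + 282×1 = 107206 + 7092 + 185088 + 3294 + 282 = 302962
Index = 300841 / 302962 × 100 = 99.2999

99.3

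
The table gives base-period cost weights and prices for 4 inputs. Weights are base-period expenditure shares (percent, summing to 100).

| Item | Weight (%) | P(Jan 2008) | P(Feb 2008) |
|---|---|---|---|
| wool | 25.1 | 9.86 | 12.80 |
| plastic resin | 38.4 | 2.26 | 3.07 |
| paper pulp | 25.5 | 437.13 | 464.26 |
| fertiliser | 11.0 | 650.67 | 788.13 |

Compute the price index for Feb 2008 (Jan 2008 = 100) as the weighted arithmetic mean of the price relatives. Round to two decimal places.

125.15

wool: 25.1 × (12.80/9.86) = 25.1 × 1.298174 = 32.5842
plastic resin: 38.4 × (3.07/2.26) = 38.4 × 1.358407 = 52.1628
paper pulp: 25.5 × (464.26/437.13) = 25.5 × 1.062064 = 27.0826
fertiliser: 11.0 × (788.13/650.67) = 11.0 × 1.211259 = 13.3239
Index = Σ wᵢ·(p₁ᵢ/p₀ᵢ) = 32.5842 + 52.1628 + 27.0826 + 13.3239 = 125.1535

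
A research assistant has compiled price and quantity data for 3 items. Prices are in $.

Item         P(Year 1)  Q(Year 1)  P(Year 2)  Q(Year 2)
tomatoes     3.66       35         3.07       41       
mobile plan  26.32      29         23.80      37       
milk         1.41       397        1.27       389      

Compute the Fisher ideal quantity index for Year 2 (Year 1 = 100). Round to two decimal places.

115.25

Laspeyres component (base-period weights):
ΣP(Year 1)Q(Year 2) = 3.66×41 + 26.32×37 + 1.41×389 = 150.06 + 973.84 + 548.49 = 1672.39
ΣP(Year 1)Q(Year 1) = 3.66×35 + 26.32×29 + 1.41×397 = 128.1 + 763.28 + 559.77 = 1451.15
L = 1672.39 / 1451.15 × 100 = 115.2458
Paasche component (current-period weights):
ΣP(Year 2)Q(Year 2) = 3.07×41 + 23.80×37 + 1.27×389 = 125.87 + 880.6 + 494.03 = 1500.5
ΣP(Year 2)Q(Year 1) = 3.07×35 + 23.80×29 + 1.27×397 = 107.45 + 690.2 + 504.19 = 1301.84
P = 1500.5 / 1301.84 × 100 = 115.2599
Fisher = √(L × P) = √(115.2458 × 115.2599) = 115.2529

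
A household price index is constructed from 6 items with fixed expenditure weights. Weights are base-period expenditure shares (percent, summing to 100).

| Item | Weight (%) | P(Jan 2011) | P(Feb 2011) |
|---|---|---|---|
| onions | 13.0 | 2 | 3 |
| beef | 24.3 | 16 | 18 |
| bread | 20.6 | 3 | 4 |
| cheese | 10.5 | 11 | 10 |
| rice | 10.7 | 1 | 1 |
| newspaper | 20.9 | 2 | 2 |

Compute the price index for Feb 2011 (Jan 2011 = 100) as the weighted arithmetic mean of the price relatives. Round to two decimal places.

onions: 13.0 × (3/2) = 13.0 × 1.500000 = 19.5000
beef: 24.3 × (18/16) = 24.3 × 1.125000 = 27.3375
bread: 20.6 × (4/3) = 20.6 × 1.333333 = 27.4667
cheese: 10.5 × (10/11) = 10.5 × 0.909091 = 9.5455
rice: 10.7 × (1/1) = 10.7 × 1.000000 = 10.7000
newspaper: 20.9 × (2/2) = 20.9 × 1.000000 = 20.9000
Index = Σ wᵢ·(p₁ᵢ/p₀ᵢ) = 19.5000 + 27.3375 + 27.4667 + 9.5455 + 10.7000 + 20.9000 = 115.4496

115.45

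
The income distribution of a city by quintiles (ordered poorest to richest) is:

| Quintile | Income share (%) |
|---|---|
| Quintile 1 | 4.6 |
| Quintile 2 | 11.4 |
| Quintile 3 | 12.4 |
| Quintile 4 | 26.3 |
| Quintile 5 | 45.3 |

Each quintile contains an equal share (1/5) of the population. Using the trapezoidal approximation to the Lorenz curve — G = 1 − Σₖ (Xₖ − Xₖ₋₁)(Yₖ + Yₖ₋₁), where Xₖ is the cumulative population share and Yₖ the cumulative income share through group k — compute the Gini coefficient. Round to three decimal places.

Cumulative income shares Yₖ: 0.0460, 0.1600, 0.2840, 0.5470, 1.0000
Σ (Xₖ−Xₖ₋₁)(Yₖ+Yₖ₋₁) = (1/5)(0.0460+0.0000) + (1/5)(0.1600+0.0460) + (1/5)(0.2840+0.1600) + (1/5)(0.5470+0.2840) + (1/5)(1.0000+0.5470)
  = 0.0092 + 0.0412 + 0.0888 + 0.1662 + 0.3094 = 0.6148
G = 1 − 0.6148 = 0.3852

0.385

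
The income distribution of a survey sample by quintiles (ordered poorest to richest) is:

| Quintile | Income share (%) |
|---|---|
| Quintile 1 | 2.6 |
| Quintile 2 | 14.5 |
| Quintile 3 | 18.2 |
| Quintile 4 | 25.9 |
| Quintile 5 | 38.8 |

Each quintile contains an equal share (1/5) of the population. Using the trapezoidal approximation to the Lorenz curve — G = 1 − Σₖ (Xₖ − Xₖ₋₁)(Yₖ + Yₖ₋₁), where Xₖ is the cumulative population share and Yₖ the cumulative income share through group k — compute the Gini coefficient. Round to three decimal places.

0.335

Cumulative income shares Yₖ: 0.0260, 0.1710, 0.3530, 0.6120, 1.0000
Σ (Xₖ−Xₖ₋₁)(Yₖ+Yₖ₋₁) = (1/5)(0.0260+0.0000) + (1/5)(0.1710+0.0260) + (1/5)(0.3530+0.1710) + (1/5)(0.6120+0.3530) + (1/5)(1.0000+0.6120)
  = 0.0052 + 0.0394 + 0.1048 + 0.1930 + 0.3224 = 0.6648
G = 1 − 0.6648 = 0.3352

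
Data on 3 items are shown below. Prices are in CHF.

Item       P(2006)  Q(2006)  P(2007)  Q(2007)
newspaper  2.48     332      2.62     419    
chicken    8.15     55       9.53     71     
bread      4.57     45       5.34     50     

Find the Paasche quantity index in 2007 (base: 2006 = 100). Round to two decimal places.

Paasche quantity index uses current-period prices as weights.
ΣP(2007)·Q(2007) = 2.62×419 + 9.53×71 + 5.34×50 = 1097.78 + 676.63 + 267 = 2041.41
ΣP(2007)·Q(2006) = 2.62×332 + 9.53×55 + 5.34×45 = 869.84 + 524.15 + 240.3 = 1634.29
Index = 2041.41 / 1634.29 × 100 = 124.9111

124.91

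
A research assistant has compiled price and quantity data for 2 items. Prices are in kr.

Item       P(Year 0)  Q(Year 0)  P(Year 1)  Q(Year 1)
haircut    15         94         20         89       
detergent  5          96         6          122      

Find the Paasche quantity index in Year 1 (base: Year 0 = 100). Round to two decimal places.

Paasche quantity index uses current-period prices as weights.
ΣP(Year 1)·Q(Year 1) = 20×89 + 6×122 = 1780 + 732 = 2512
ΣP(Year 1)·Q(Year 0) = 20×94 + 6×96 = 1880 + 576 = 2456
Index = 2512 / 2456 × 100 = 102.2801

102.28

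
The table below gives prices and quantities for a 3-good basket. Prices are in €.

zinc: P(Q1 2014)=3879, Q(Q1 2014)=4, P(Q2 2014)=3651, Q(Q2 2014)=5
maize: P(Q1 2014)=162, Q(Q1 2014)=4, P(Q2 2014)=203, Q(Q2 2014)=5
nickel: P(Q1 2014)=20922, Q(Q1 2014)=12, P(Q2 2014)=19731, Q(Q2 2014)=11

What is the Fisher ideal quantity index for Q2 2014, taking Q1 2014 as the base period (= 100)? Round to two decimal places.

93.69

Laspeyres component (base-period weights):
ΣP(Q1 2014)Q(Q2 2014) = 3879×5 + 162×5 + 20922×11 = 19395 + 810 + 230142 = 250347
ΣP(Q1 2014)Q(Q1 2014) = 3879×4 + 162×4 + 20922×12 = 15516 + 648 + 251064 = 267228
L = 250347 / 267228 × 100 = 93.6829
Paasche component (current-period weights):
ΣP(Q2 2014)Q(Q2 2014) = 3651×5 + 203×5 + 19731×11 = 18255 + 1015 + 217041 = 236311
ΣP(Q2 2014)Q(Q1 2014) = 3651×4 + 203×4 + 19731×12 = 14604 + 812 + 236772 = 252188
P = 236311 / 252188 × 100 = 93.7043
Fisher = √(L × P) = √(93.6829 × 93.7043) = 93.6936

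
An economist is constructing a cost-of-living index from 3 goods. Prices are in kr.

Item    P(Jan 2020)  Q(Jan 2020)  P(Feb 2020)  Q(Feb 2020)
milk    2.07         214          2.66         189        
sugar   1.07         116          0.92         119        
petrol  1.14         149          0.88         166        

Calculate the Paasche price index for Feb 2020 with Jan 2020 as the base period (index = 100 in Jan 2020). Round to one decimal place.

Paasche price index uses current-period quantities as weights.
ΣP(Feb 2020)·Q(Feb 2020) = 2.66×189 + 0.92×119 + 0.88×166 = 502.74 + 109.48 + 146.08 = 758.3
ΣP(Jan 2020)·Q(Feb 2020) = 2.07×189 + 1.07×119 + 1.14×166 = 391.23 + 127.33 + 189.24 = 707.8
Index = 758.3 / 707.8 × 100 = 107.1348

107.1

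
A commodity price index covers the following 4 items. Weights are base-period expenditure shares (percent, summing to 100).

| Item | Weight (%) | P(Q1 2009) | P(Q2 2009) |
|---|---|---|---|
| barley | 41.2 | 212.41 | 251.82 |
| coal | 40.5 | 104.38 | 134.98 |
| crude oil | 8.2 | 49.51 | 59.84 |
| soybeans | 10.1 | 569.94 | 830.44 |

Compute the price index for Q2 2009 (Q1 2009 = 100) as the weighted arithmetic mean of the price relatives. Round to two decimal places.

125.84

barley: 41.2 × (251.82/212.41) = 41.2 × 1.185537 = 48.8441
coal: 40.5 × (134.98/104.38) = 40.5 × 1.293160 = 52.3730
crude oil: 8.2 × (59.84/49.51) = 8.2 × 1.208645 = 9.9109
soybeans: 10.1 × (830.44/569.94) = 10.1 × 1.457066 = 14.7164
Index = Σ wᵢ·(p₁ᵢ/p₀ᵢ) = 48.8441 + 52.3730 + 9.9109 + 14.7164 = 125.8444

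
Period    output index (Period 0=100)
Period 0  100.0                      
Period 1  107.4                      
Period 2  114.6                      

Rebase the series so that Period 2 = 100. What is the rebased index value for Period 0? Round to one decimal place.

87.3

Rebased(Period 0) = 100.0 / 114.6 × 100 = 87.2600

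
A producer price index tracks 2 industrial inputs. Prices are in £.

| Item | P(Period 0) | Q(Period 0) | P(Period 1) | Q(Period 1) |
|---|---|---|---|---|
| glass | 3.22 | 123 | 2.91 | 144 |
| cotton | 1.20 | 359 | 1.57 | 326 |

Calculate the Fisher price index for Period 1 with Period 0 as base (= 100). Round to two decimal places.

Laspeyres component (base-period weights):
ΣP(Period 1)Q(Period 0) = 2.91×123 + 1.57×359 = 357.93 + 563.63 = 921.56
ΣP(Period 0)Q(Period 0) = 3.22×123 + 1.20×359 = 396.06 + 430.8 = 826.86
L = 921.56 / 826.86 × 100 = 111.4530
Paasche component (current-period weights):
ΣP(Period 1)Q(Period 1) = 2.91×144 + 1.57×326 = 419.04 + 511.82 = 930.86
ΣP(Period 0)Q(Period 1) = 3.22×144 + 1.20×326 = 463.68 + 391.2 = 854.88
P = 930.86 / 854.88 × 100 = 108.8878
Fisher = √(L × P) = √(111.4530 × 108.8878) = 110.1629

110.16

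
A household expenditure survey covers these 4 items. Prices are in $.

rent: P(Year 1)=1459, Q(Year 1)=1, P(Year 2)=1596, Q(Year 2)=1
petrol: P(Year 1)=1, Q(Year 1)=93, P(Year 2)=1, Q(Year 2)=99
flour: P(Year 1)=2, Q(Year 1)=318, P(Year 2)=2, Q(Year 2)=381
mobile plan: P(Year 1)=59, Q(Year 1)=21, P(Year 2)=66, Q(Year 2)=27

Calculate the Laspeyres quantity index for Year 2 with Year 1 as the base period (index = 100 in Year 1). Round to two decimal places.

114.18

Laspeyres quantity index uses base-period prices as weights.
ΣP(Year 1)·Q(Year 2) = 1459×1 + 1×99 + 2×381 + 59×27 = 1459 + 99 + 762 + 1593 = 3913
ΣP(Year 1)·Q(Year 1) = 1459×1 + 1×93 + 2×318 + 59×21 = 1459 + 93 + 636 + 1239 = 3427
Index = 3913 / 3427 × 100 = 114.1815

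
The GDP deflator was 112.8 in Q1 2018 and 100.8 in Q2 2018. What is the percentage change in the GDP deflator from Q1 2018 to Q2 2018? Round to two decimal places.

-10.64%

Change = (100.8 − 112.8) / 112.8 × 100
       = -12.0 / 112.8 × 100 = -10.6383%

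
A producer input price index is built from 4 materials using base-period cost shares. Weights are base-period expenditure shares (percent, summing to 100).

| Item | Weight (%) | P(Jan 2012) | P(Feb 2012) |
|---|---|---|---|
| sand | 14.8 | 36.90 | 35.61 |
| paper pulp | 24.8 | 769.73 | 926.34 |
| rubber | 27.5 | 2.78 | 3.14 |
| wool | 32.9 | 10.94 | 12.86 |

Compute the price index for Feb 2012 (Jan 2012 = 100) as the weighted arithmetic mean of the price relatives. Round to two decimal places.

113.86

sand: 14.8 × (35.61/36.90) = 14.8 × 0.965041 = 14.2826
paper pulp: 24.8 × (926.34/769.73) = 24.8 × 1.203461 = 29.8458
rubber: 27.5 × (3.14/2.78) = 27.5 × 1.129496 = 31.0612
wool: 32.9 × (12.86/10.94) = 32.9 × 1.175503 = 38.6740
Index = Σ wᵢ·(p₁ᵢ/p₀ᵢ) = 14.2826 + 29.8458 + 31.0612 + 38.6740 = 113.8636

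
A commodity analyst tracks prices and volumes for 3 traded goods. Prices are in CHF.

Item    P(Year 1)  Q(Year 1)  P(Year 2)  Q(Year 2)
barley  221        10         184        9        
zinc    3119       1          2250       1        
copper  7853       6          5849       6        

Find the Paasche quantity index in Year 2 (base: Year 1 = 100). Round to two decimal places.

99.53

Paasche quantity index uses current-period prices as weights.
ΣP(Year 2)·Q(Year 2) = 184×9 + 2250×1 + 5849×6 = 1656 + 2250 + 35094 = 39000
ΣP(Year 2)·Q(Year 1) = 184×10 + 2250×1 + 5849×6 = 1840 + 2250 + 35094 = 39184
Index = 39000 / 39184 × 100 = 99.5304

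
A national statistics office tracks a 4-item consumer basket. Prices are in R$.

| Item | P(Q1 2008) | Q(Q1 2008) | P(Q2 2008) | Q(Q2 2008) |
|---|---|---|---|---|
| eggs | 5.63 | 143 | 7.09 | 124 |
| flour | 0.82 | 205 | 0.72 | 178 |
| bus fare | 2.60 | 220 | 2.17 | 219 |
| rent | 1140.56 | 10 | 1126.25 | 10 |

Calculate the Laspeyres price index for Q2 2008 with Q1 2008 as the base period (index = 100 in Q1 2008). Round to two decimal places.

Laspeyres price index uses base-period quantities as weights.
ΣP(Q2 2008)·Q(Q1 2008) = 7.09×143 + 0.72×205 + 2.17×220 + 1126.25×10 = 1013.87 + 147.6 + 477.4 + 11262.5 = 12901.37
ΣP(Q1 2008)·Q(Q1 2008) = 5.63×143 + 0.82×205 + 2.60×220 + 1140.56×10 = 805.09 + 168.1 + 572 + 11405.6 = 12950.79
Index = 12901.37 / 12950.79 × 100 = 99.6184

99.62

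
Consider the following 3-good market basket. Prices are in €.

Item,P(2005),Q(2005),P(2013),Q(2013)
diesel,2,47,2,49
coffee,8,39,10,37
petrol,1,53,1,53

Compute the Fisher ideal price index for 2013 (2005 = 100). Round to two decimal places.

116.77

Laspeyres component (base-period weights):
ΣP(2013)Q(2005) = 2×47 + 10×39 + 1×53 = 94 + 390 + 53 = 537
ΣP(2005)Q(2005) = 2×47 + 8×39 + 1×53 = 94 + 312 + 53 = 459
L = 537 / 459 × 100 = 116.9935
Paasche component (current-period weights):
ΣP(2013)Q(2013) = 2×49 + 10×37 + 1×53 = 98 + 370 + 53 = 521
ΣP(2005)Q(2013) = 2×49 + 8×37 + 1×53 = 98 + 296 + 53 = 447
P = 521 / 447 × 100 = 116.5548
Fisher = √(L × P) = √(116.9935 × 116.5548) = 116.7739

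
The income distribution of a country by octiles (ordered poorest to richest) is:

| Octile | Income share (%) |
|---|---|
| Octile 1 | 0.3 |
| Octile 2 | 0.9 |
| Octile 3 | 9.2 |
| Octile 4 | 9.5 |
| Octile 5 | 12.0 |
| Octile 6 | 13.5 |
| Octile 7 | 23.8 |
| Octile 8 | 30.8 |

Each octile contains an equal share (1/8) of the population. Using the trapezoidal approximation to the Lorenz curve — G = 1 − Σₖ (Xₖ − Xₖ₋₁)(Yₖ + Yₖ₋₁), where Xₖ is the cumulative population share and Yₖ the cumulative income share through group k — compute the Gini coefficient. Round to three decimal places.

Cumulative income shares Yₖ: 0.0030, 0.0120, 0.1040, 0.1990, 0.3190, 0.4540, 0.6920, 1.0000
Σ (Xₖ−Xₖ₋₁)(Yₖ+Yₖ₋₁) = (1/8)(0.0030+0.0000) + (1/8)(0.0120+0.0030) + (1/8)(0.1040+0.0120) + (1/8)(0.1990+0.1040) + (1/8)(0.3190+0.1990) + (1/8)(0.4540+0.3190) + (1/8)(0.6920+0.4540) + (1/8)(1.0000+0.6920)
  = 0.0004 + 0.0019 + 0.0145 + 0.0379 + 0.0648 + 0.0966 + 0.1433 + 0.2115 = 0.5708
G = 1 − 0.5708 = 0.4292

0.429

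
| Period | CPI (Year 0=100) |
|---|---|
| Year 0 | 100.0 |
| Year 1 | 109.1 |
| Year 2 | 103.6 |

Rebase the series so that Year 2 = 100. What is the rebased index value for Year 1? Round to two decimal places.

Rebased(Year 1) = 109.1 / 103.6 × 100 = 105.3089

105.31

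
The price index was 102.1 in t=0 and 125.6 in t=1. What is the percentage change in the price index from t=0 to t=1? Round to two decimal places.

Change = (125.6 − 102.1) / 102.1 × 100
       = 23.5 / 102.1 × 100 = 23.0167%

23.02%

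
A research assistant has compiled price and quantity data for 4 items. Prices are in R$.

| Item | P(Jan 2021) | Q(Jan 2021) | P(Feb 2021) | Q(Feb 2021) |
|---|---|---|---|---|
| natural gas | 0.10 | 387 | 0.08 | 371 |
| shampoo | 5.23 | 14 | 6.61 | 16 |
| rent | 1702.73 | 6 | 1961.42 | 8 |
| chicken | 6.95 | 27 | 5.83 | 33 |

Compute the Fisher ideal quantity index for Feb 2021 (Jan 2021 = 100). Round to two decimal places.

Laspeyres component (base-period weights):
ΣP(Jan 2021)Q(Feb 2021) = 0.10×371 + 5.23×16 + 1702.73×8 + 6.95×33 = 37.1 + 83.68 + 13621.84 + 229.35 = 13971.97
ΣP(Jan 2021)Q(Jan 2021) = 0.10×387 + 5.23×14 + 1702.73×6 + 6.95×27 = 38.7 + 73.22 + 10216.38 + 187.65 = 10515.95
L = 13971.97 / 10515.95 × 100 = 132.8646
Paasche component (current-period weights):
ΣP(Feb 2021)Q(Feb 2021) = 0.08×371 + 6.61×16 + 1961.42×8 + 5.83×33 = 29.68 + 105.76 + 15691.36 + 192.39 = 16019.19
ΣP(Feb 2021)Q(Jan 2021) = 0.08×387 + 6.61×14 + 1961.42×6 + 5.83×27 = 30.96 + 92.54 + 11768.52 + 157.41 = 12049.43
P = 16019.19 / 12049.43 × 100 = 132.9456
Fisher = √(L × P) = √(132.8646 × 132.9456) = 132.9051

132.91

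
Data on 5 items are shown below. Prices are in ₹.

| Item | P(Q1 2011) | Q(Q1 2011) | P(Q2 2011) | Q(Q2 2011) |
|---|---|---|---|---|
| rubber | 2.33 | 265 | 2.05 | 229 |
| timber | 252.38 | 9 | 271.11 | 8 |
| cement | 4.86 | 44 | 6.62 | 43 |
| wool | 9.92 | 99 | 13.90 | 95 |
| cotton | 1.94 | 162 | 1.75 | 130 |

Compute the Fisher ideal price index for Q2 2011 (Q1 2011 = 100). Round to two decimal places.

112.59

Laspeyres component (base-period weights):
ΣP(Q2 2011)Q(Q1 2011) = 2.05×265 + 271.11×9 + 6.62×44 + 13.90×99 + 1.75×162 = 543.25 + 2439.99 + 291.28 + 1376.1 + 283.5 = 4934.12
ΣP(Q1 2011)Q(Q1 2011) = 2.33×265 + 252.38×9 + 4.86×44 + 9.92×99 + 1.94×162 = 617.45 + 2271.42 + 213.84 + 982.08 + 314.28 = 4399.07
L = 4934.12 / 4399.07 × 100 = 112.1628
Paasche component (current-period weights):
ΣP(Q2 2011)Q(Q2 2011) = 2.05×229 + 271.11×8 + 6.62×43 + 13.90×95 + 1.75×130 = 469.45 + 2168.88 + 284.66 + 1320.5 + 227.5 = 4470.99
ΣP(Q1 2011)Q(Q2 2011) = 2.33×229 + 252.38×8 + 4.86×43 + 9.92×95 + 1.94×130 = 533.57 + 2019.04 + 208.98 + 942.4 + 252.2 = 3956.19
P = 4470.99 / 3956.19 × 100 = 113.0125
Fisher = √(L × P) = √(112.1628 × 113.0125) = 112.5869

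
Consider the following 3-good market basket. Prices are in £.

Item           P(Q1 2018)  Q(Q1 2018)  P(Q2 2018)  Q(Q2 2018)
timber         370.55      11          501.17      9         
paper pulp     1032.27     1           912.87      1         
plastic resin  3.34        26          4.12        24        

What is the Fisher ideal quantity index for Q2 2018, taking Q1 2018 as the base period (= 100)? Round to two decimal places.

85.07

Laspeyres component (base-period weights):
ΣP(Q1 2018)Q(Q2 2018) = 370.55×9 + 1032.27×1 + 3.34×24 = 3334.95 + 1032.27 + 80.16 = 4447.38
ΣP(Q1 2018)Q(Q1 2018) = 370.55×11 + 1032.27×1 + 3.34×26 = 4076.05 + 1032.27 + 86.84 = 5195.16
L = 4447.38 / 5195.16 × 100 = 85.6062
Paasche component (current-period weights):
ΣP(Q2 2018)Q(Q2 2018) = 501.17×9 + 912.87×1 + 4.12×24 = 4510.53 + 912.87 + 98.88 = 5522.28
ΣP(Q2 2018)Q(Q1 2018) = 501.17×11 + 912.87×1 + 4.12×26 = 5512.87 + 912.87 + 107.12 = 6532.86
P = 5522.28 / 6532.86 × 100 = 84.5308
Fisher = √(L × P) = √(85.6062 × 84.5308) = 85.0668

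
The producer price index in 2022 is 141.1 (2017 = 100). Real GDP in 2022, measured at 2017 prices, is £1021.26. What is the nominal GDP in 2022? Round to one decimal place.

Nominal = Real × (Index/100) = 1021.26 × (141.1/100)
        = 1021.26 × 1.411 = 1440.9979

1441.0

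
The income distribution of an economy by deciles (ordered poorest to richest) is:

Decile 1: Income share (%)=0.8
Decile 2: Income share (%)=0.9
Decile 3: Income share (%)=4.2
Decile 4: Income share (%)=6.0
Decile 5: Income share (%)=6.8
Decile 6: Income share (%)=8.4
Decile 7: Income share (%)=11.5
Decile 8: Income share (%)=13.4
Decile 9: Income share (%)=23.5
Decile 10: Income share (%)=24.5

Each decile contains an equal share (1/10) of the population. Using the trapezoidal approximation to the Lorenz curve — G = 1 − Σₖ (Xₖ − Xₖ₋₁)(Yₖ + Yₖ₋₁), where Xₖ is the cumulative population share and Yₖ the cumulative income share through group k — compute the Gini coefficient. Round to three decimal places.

0.436

Cumulative income shares Yₖ: 0.0080, 0.0170, 0.0590, 0.1190, 0.1870, 0.2710, 0.3860, 0.5200, 0.7550, 1.0000
Σ (Xₖ−Xₖ₋₁)(Yₖ+Yₖ₋₁) = (1/10)(0.0080+0.0000) + (1/10)(0.0170+0.0080) + (1/10)(0.0590+0.0170) + (1/10)(0.1190+0.0590) + (1/10)(0.1870+0.1190) + (1/10)(0.2710+0.1870) + (1/10)(0.3860+0.2710) + (1/10)(0.5200+0.3860) + (1/10)(0.7550+0.5200) + (1/10)(1.0000+0.7550)
  = 0.0008 + 0.0025 + 0.0076 + 0.0178 + 0.0306 + 0.0458 + 0.0657 + 0.0906 + 0.1275 + 0.1755 = 0.5644
G = 1 − 0.5644 = 0.4356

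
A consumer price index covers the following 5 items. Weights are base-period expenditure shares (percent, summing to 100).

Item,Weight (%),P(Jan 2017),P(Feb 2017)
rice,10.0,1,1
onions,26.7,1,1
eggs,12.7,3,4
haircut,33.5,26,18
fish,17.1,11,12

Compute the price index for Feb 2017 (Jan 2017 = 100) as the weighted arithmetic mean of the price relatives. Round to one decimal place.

95.5

rice: 10.0 × (1/1) = 10.0 × 1.000000 = 10.0000
onions: 26.7 × (1/1) = 26.7 × 1.000000 = 26.7000
eggs: 12.7 × (4/3) = 12.7 × 1.333333 = 16.9333
haircut: 33.5 × (18/26) = 33.5 × 0.692308 = 23.1923
fish: 17.1 × (12/11) = 17.1 × 1.090909 = 18.6545
Index = Σ wᵢ·(p₁ᵢ/p₀ᵢ) = 10.0000 + 26.7000 + 16.9333 + 23.1923 + 18.6545 = 95.4802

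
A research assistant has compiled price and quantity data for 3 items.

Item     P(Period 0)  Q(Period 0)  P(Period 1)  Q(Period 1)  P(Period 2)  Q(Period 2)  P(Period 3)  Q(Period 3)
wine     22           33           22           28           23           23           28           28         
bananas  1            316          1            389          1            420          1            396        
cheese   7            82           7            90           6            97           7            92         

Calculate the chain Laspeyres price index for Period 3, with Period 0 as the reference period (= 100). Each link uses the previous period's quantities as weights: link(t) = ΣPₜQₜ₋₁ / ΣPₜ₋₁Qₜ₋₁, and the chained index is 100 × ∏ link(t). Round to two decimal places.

Link Period 0→Period 1:
ΣP(Period 1)Q(Period 0) = 22×33 + 1×316 + 7×82 = 726 + 316 + 574 = 1616
ΣP(Period 0)Q(Period 0) = 22×33 + 1×316 + 7×82 = 726 + 316 + 574 = 1616
link = 1616/1616 = 1.000000
Link Period 1→Period 2:
ΣP(Period 2)Q(Period 1) = 23×28 + 1×389 + 6×90 = 644 + 389 + 540 = 1573
ΣP(Period 1)Q(Period 1) = 22×28 + 1×389 + 7×90 = 616 + 389 + 630 = 1635
link = 1573/1635 = 0.962080
Link Period 2→Period 3:
ΣP(Period 3)Q(Period 2) = 28×23 + 1×420 + 7×97 = 644 + 420 + 679 = 1743
ΣP(Period 2)Q(Period 2) = 23×23 + 1×420 + 6×97 = 529 + 420 + 582 = 1531
link = 1743/1531 = 1.138472
Chained index = 100 × 1.000000 × 0.962080 × 1.138472 = 109.5300

109.53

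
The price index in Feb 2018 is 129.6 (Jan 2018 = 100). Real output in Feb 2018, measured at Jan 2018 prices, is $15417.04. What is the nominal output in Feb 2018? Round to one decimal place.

19980.5

Nominal = Real × (Index/100) = 15417.04 × (129.6/100)
        = 15417.04 × 1.296 = 19980.4838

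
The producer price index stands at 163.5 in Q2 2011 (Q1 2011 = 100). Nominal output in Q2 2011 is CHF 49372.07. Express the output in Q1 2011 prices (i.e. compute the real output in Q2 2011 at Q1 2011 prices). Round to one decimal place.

30197.0

Real = Nominal ÷ (Index/100) = 49372.07 ÷ (163.5/100)
     = 49372.07 ÷ 1.635 = 30196.9847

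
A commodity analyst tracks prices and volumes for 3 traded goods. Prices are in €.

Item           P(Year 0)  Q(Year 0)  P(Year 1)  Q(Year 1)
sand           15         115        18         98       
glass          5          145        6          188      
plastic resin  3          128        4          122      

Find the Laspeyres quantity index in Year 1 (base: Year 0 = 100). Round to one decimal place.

Laspeyres quantity index uses base-period prices as weights.
ΣP(Year 0)·Q(Year 1) = 15×98 + 5×188 + 3×122 = 1470 + 940 + 366 = 2776
ΣP(Year 0)·Q(Year 0) = 15×115 + 5×145 + 3×128 = 1725 + 725 + 384 = 2834
Index = 2776 / 2834 × 100 = 97.9534

98.0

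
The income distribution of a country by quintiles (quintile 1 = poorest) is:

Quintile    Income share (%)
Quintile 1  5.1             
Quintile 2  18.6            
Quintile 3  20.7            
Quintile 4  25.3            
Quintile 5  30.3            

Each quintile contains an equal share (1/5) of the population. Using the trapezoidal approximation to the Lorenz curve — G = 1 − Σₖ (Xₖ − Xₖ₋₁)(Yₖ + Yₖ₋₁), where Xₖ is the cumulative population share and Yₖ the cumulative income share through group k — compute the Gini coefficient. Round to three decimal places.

Cumulative income shares Yₖ: 0.0510, 0.2370, 0.4440, 0.6970, 1.0000
Σ (Xₖ−Xₖ₋₁)(Yₖ+Yₖ₋₁) = (1/5)(0.0510+0.0000) + (1/5)(0.2370+0.0510) + (1/5)(0.4440+0.2370) + (1/5)(0.6970+0.4440) + (1/5)(1.0000+0.6970)
  = 0.0102 + 0.0576 + 0.1362 + 0.2282 + 0.3394 = 0.7716
G = 1 − 0.7716 = 0.2284

0.228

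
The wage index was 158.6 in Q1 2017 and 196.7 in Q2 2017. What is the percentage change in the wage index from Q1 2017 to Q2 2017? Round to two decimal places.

Change = (196.7 − 158.6) / 158.6 × 100
       = 38.1 / 158.6 × 100 = 24.0227%

24.02%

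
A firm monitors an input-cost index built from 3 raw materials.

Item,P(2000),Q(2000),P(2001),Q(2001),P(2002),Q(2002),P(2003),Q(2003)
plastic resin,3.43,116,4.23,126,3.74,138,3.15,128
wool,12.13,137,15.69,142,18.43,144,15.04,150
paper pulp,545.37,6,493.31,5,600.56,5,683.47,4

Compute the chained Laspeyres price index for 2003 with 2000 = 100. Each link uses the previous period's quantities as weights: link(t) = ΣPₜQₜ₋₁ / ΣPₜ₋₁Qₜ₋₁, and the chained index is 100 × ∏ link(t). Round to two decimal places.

Link 2000→2001:
ΣP(2001)Q(2000) = 4.23×116 + 15.69×137 + 493.31×6 = 490.68 + 2149.53 + 2959.86 = 5600.07
ΣP(2000)Q(2000) = 3.43×116 + 12.13×137 + 545.37×6 = 397.88 + 1661.81 + 3272.22 = 5331.91
link = 5600.07/5331.91 = 1.050293
Link 2001→2002:
ΣP(2002)Q(2001) = 3.74×126 + 18.43×142 + 600.56×5 = 471.24 + 2617.06 + 3002.8 = 6091.1
ΣP(2001)Q(2001) = 4.23×126 + 15.69×142 + 493.31×5 = 532.98 + 2227.98 + 2466.55 = 5227.51
link = 6091.1/5227.51 = 1.165201
Link 2002→2003:
ΣP(2003)Q(2002) = 3.15×138 + 15.04×144 + 683.47×5 = 434.7 + 2165.76 + 3417.35 = 6017.81
ΣP(2002)Q(2002) = 3.74×138 + 18.43×144 + 600.56×5 = 516.12 + 2653.92 + 3002.8 = 6172.84
link = 6017.81/6172.84 = 0.974885
Chained index = 100 × 1.050293 × 1.165201 × 0.974885 = 119.3067

119.31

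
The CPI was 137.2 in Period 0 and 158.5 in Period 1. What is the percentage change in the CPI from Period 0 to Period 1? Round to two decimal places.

15.52%

Change = (158.5 − 137.2) / 137.2 × 100
       = 21.3 / 137.2 × 100 = 15.5248%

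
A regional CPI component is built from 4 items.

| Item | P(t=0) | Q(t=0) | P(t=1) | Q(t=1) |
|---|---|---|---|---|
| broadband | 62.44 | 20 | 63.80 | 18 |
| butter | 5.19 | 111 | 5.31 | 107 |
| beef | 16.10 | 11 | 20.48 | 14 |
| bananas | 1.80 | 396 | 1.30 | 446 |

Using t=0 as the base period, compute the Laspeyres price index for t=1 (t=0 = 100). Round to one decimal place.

96.0

Laspeyres price index uses base-period quantities as weights.
ΣP(t=1)·Q(t=0) = 63.80×20 + 5.31×111 + 20.48×11 + 1.30×396 = 1276 + 589.41 + 225.28 + 514.8 = 2605.49
ΣP(t=0)·Q(t=0) = 62.44×20 + 5.19×111 + 16.10×11 + 1.80×396 = 1248.8 + 576.09 + 177.1 + 712.8 = 2714.79
Index = 2605.49 / 2714.79 × 100 = 95.9739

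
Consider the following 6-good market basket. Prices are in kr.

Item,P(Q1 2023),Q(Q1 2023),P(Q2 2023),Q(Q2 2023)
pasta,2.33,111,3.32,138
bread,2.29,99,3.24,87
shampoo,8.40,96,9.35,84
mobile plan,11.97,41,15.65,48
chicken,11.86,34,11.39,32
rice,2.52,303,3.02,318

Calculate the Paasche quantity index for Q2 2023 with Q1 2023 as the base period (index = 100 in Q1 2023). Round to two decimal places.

102.00

Paasche quantity index uses current-period prices as weights.
ΣP(Q2 2023)·Q(Q2 2023) = 3.32×138 + 3.24×87 + 9.35×84 + 15.65×48 + 11.39×32 + 3.02×318 = 458.16 + 281.88 + 785.4 + 751.2 + 364.48 + 960.36 = 3601.48
ΣP(Q2 2023)·Q(Q1 2023) = 3.32×111 + 3.24×99 + 9.35×96 + 15.65×41 + 11.39×34 + 3.02×303 = 368.52 + 320.76 + 897.6 + 641.65 + 387.26 + 915.06 = 3530.85
Index = 3601.48 / 3530.85 × 100 = 102.0004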